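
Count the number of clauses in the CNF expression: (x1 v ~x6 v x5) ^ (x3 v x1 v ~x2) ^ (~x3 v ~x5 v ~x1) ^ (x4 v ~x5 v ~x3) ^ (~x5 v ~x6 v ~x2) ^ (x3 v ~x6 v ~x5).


Each group enclosed in parentheses joined by ^ is one clause.
Counting the conjuncts: 6 clauses.

6


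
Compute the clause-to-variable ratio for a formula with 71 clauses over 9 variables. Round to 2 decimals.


Clause-to-variable ratio = clauses / variables.
71 / 9 = 7.89.

7.89


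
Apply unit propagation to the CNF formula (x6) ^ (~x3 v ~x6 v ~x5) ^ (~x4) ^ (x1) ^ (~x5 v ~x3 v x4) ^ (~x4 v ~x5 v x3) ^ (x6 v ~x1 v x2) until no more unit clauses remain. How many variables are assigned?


Unit propagation repeatedly assigns the literal in any unit clause, then simplifies.
Assignments in order: x6 = T, x4 = F, x1 = T.
No further unit clauses remain.
Total variables assigned = 3.

3


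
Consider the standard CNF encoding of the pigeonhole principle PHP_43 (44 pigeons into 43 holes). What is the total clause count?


The PHP encoding has two parts:
1) At-least-one-hole clauses: 44 (one per pigeon, each with 43 literals).
2) At-most-one-pigeon-per-hole clauses: 43 holes * C(44,2) = 43 * 946 = 40678.
Total clauses = 44 + 40678 = 40722.

40722


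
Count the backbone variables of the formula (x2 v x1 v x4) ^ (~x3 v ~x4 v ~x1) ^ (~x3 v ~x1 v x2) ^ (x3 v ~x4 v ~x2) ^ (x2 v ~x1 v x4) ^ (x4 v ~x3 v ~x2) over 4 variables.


Find all satisfying assignments: 6 model(s).
Check which variables have the same value in every model.
No variable is fixed across all models.
Backbone size = 0.

0


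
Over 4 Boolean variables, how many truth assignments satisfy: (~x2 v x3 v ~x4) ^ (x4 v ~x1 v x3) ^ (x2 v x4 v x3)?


Enumerate all 16 truth assignments over 4 variables.
Test each against every clause.
Satisfying assignments found: 11.

11


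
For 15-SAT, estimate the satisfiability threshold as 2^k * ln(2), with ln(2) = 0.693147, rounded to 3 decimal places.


Using the asymptotic formula: threshold ~ 2^k * ln(2).
2^15 = 32768.
32768 * 0.693147 = 22713.041.

22713.041


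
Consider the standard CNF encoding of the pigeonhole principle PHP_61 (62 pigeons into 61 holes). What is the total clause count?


The PHP encoding has two parts:
1) At-least-one-hole clauses: 62 (one per pigeon, each with 61 literals).
2) At-most-one-pigeon-per-hole clauses: 61 holes * C(62,2) = 61 * 1891 = 115351.
Total clauses = 62 + 115351 = 115413.

115413


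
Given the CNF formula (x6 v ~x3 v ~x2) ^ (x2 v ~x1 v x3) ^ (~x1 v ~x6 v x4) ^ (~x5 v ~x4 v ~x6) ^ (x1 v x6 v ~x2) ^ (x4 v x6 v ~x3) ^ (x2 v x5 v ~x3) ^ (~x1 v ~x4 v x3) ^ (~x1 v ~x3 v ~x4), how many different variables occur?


Identify each distinct variable in the formula.
Variables found: x1, x2, x3, x4, x5, x6.
Total distinct variables = 6.

6


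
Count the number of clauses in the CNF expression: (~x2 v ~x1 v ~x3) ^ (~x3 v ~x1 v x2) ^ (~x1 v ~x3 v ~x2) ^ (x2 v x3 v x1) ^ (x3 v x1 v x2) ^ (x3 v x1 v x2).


Each group enclosed in parentheses joined by ^ is one clause.
Counting the conjuncts: 6 clauses.

6


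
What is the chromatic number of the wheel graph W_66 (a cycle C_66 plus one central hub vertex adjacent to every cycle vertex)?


W_66 consists of the cycle C_66 together with a hub vertex adjacent to every cycle vertex.
The cycle C_66 needs 2 colors (even cycle -> 2).
The hub is adjacent to every cycle vertex, so it must receive a new color distinct from all of them.
Chromatic number = 2 + 1 = 3.

3


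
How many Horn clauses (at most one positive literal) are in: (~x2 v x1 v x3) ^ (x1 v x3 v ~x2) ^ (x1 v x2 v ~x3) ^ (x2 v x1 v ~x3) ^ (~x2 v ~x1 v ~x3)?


A Horn clause has at most one positive literal.
Clause 1: 2 positive lit(s) -> not Horn
Clause 2: 2 positive lit(s) -> not Horn
Clause 3: 2 positive lit(s) -> not Horn
Clause 4: 2 positive lit(s) -> not Horn
Clause 5: 0 positive lit(s) -> Horn
Total Horn clauses = 1.

1


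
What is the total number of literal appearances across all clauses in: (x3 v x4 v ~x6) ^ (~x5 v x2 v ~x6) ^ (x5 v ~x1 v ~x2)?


Clause lengths: 3, 3, 3.
Sum = 3 + 3 + 3 = 9.

9


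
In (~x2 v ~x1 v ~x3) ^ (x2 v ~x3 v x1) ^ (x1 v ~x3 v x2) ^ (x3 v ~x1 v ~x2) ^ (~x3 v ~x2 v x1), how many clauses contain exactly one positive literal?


A definite clause has exactly one positive literal.
Clause 1: 0 positive -> not definite
Clause 2: 2 positive -> not definite
Clause 3: 2 positive -> not definite
Clause 4: 1 positive -> definite
Clause 5: 1 positive -> definite
Definite clause count = 2.

2


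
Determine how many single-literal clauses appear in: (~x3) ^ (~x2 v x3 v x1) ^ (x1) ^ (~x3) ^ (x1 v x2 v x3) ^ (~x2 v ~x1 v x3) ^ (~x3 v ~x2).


A unit clause contains exactly one literal.
Unit clauses found: (~x3), (x1), (~x3).
Count = 3.

3


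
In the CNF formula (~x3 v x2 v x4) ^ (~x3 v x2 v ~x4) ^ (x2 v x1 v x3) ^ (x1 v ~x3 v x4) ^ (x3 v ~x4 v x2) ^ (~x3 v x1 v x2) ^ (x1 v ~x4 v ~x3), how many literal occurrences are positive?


Scan each clause for unnegated literals.
Clause 1: 2 positive; Clause 2: 1 positive; Clause 3: 3 positive; Clause 4: 2 positive; Clause 5: 2 positive; Clause 6: 2 positive; Clause 7: 1 positive.
Total positive literal occurrences = 13.

13


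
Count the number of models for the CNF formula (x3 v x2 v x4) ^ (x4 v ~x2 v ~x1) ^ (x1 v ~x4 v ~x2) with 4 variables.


Enumerate all 16 truth assignments over 4 variables.
Test each against every clause.
Satisfying assignments found: 10.

10


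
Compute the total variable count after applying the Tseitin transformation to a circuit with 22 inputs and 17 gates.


The Tseitin transformation introduces one auxiliary variable per gate.
Total variables = inputs + gates = 22 + 17 = 39.

39


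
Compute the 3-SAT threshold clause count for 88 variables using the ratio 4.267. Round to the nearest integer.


The 3-SAT phase transition occurs at approximately 4.267 clauses per variable.
m = 4.267 * 88 = 375.496.
Rounded to nearest integer: 375.

375


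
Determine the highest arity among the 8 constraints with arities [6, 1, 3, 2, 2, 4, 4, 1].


The arities are: 6, 1, 3, 2, 2, 4, 4, 1.
Scan for the maximum value.
Maximum arity = 6.

6


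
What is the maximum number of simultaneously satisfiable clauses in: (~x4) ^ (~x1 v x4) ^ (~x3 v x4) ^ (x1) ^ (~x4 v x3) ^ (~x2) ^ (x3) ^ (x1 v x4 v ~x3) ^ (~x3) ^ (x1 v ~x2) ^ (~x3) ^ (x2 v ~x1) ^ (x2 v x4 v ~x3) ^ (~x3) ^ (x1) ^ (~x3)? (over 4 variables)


Enumerate all 16 truth assignments.
For each, count how many of the 16 clauses are satisfied.
The formula is not fully satisfiable, so the maximum is below 16.
Maximum simultaneously satisfiable clauses = 13.

13


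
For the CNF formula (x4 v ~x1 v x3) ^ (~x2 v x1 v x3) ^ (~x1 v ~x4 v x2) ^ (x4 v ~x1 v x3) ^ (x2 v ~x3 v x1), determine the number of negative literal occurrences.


Scan each clause for negated literals.
Clause 1: 1 negative; Clause 2: 1 negative; Clause 3: 2 negative; Clause 4: 1 negative; Clause 5: 1 negative.
Total negative literal occurrences = 6.

6


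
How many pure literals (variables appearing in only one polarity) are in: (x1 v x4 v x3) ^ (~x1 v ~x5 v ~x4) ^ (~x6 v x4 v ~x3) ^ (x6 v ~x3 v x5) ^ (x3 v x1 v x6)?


A pure literal appears in only one polarity across all clauses.
No pure literals found.
Count = 0.

0


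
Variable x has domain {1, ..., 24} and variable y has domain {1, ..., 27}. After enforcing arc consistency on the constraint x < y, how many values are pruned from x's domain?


For the constraint x < y, x needs a supporting value in y's domain.
x can be at most 26 (one less than y's maximum).
Valid x values from domain: 24 out of 24.
Pruned = 24 - 24 = 0.

0


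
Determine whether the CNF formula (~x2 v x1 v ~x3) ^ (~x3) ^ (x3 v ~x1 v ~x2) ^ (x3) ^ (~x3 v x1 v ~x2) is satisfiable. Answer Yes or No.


Check all 8 possible truth assignments.
Number of satisfying assignments found: 0.
The formula is unsatisfiable.

No


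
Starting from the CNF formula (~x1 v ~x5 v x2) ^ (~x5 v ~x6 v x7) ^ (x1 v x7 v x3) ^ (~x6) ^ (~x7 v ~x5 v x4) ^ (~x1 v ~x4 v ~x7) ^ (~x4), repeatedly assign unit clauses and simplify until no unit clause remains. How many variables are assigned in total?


Unit propagation repeatedly assigns the literal in any unit clause, then simplifies.
Assignments in order: x6 = F, x4 = F.
No further unit clauses remain.
Total variables assigned = 2.

2


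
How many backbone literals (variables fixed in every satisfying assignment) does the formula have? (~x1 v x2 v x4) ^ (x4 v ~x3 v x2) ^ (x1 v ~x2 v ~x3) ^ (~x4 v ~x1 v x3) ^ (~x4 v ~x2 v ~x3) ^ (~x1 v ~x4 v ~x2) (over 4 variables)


Find all satisfying assignments: 8 model(s).
Check which variables have the same value in every model.
No variable is fixed across all models.
Backbone size = 0.

0


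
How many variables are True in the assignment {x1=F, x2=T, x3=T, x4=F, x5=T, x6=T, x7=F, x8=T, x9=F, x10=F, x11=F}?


The weight is the number of variables assigned True.
True variables: x2, x3, x5, x6, x8.
Weight = 5.

5


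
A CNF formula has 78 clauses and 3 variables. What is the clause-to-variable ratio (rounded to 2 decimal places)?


Clause-to-variable ratio = clauses / variables.
78 / 3 = 26.0.

26.0


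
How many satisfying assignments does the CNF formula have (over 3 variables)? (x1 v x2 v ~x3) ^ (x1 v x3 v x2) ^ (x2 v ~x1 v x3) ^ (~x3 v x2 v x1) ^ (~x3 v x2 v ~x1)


Enumerate all 8 truth assignments over 3 variables.
Test each against every clause.
Satisfying assignments found: 4.

4


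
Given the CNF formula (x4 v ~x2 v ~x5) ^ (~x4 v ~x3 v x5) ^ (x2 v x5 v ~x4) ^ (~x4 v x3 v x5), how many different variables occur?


Identify each distinct variable in the formula.
Variables found: x2, x3, x4, x5.
Total distinct variables = 4.

4


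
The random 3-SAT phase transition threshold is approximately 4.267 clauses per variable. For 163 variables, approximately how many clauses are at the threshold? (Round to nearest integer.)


The 3-SAT phase transition occurs at approximately 4.267 clauses per variable.
m = 4.267 * 163 = 695.521.
Rounded to nearest integer: 696.

696


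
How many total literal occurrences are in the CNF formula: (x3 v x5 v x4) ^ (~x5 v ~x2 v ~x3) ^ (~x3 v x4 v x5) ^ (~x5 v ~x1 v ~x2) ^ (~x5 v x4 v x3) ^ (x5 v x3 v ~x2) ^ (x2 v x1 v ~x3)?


Clause lengths: 3, 3, 3, 3, 3, 3, 3.
Sum = 3 + 3 + 3 + 3 + 3 + 3 + 3 = 21.

21


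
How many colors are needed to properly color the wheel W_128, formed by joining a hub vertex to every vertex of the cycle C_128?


W_128 consists of the cycle C_128 together with a hub vertex adjacent to every cycle vertex.
The cycle C_128 needs 2 colors (even cycle -> 2).
The hub is adjacent to every cycle vertex, so it must receive a new color distinct from all of them.
Chromatic number = 2 + 1 = 3.

3


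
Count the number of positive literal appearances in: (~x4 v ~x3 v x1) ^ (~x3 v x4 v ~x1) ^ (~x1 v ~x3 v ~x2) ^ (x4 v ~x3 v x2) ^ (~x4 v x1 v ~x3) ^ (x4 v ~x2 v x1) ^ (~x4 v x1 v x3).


Scan each clause for unnegated literals.
Clause 1: 1 positive; Clause 2: 1 positive; Clause 3: 0 positive; Clause 4: 2 positive; Clause 5: 1 positive; Clause 6: 2 positive; Clause 7: 2 positive.
Total positive literal occurrences = 9.

9


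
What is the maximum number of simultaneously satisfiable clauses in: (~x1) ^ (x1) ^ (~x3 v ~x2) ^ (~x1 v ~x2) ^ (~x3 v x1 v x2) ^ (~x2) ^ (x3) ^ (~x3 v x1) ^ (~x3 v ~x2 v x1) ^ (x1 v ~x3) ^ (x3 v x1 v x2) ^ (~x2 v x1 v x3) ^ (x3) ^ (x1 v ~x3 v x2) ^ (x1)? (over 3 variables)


Enumerate all 8 truth assignments.
For each, count how many of the 15 clauses are satisfied.
The formula is not fully satisfiable, so the maximum is below 15.
Maximum simultaneously satisfiable clauses = 14.

14


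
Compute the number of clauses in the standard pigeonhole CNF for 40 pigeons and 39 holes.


The PHP encoding has two parts:
1) At-least-one-hole clauses: 40 (one per pigeon, each with 39 literals).
2) At-most-one-pigeon-per-hole clauses: 39 holes * C(40,2) = 39 * 780 = 30420.
Total clauses = 40 + 30420 = 30460.

30460


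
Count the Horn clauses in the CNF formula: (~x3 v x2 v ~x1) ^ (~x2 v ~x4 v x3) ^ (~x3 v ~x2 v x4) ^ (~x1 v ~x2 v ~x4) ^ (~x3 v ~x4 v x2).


A Horn clause has at most one positive literal.
Clause 1: 1 positive lit(s) -> Horn
Clause 2: 1 positive lit(s) -> Horn
Clause 3: 1 positive lit(s) -> Horn
Clause 4: 0 positive lit(s) -> Horn
Clause 5: 1 positive lit(s) -> Horn
Total Horn clauses = 5.

5


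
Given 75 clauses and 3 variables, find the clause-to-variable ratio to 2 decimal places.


Clause-to-variable ratio = clauses / variables.
75 / 3 = 25.0.

25.0


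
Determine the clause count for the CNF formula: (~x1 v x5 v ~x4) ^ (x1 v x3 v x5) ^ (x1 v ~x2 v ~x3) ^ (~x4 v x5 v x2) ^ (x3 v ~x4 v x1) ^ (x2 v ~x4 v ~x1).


Each group enclosed in parentheses joined by ^ is one clause.
Counting the conjuncts: 6 clauses.

6


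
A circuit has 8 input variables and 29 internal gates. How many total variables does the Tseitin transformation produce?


The Tseitin transformation introduces one auxiliary variable per gate.
Total variables = inputs + gates = 8 + 29 = 37.

37


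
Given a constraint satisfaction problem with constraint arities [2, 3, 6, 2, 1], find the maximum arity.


The arities are: 2, 3, 6, 2, 1.
Scan for the maximum value.
Maximum arity = 6.

6


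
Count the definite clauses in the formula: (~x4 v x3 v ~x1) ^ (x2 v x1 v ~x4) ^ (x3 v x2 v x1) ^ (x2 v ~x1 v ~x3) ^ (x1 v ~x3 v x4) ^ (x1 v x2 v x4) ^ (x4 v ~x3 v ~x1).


A definite clause has exactly one positive literal.
Clause 1: 1 positive -> definite
Clause 2: 2 positive -> not definite
Clause 3: 3 positive -> not definite
Clause 4: 1 positive -> definite
Clause 5: 2 positive -> not definite
Clause 6: 3 positive -> not definite
Clause 7: 1 positive -> definite
Definite clause count = 3.

3


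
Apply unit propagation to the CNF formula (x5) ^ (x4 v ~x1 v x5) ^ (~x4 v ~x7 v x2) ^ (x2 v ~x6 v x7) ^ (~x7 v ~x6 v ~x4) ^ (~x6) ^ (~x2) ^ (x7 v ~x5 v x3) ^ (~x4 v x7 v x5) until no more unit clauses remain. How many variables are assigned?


Unit propagation repeatedly assigns the literal in any unit clause, then simplifies.
Assignments in order: x5 = T, x6 = F, x2 = F.
No further unit clauses remain.
Total variables assigned = 3.

3


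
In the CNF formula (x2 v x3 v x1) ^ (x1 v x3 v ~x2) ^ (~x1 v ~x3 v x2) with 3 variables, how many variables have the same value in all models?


Find all satisfying assignments: 5 model(s).
Check which variables have the same value in every model.
No variable is fixed across all models.
Backbone size = 0.

0


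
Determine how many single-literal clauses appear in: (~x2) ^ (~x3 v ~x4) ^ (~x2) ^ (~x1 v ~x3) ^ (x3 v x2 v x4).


A unit clause contains exactly one literal.
Unit clauses found: (~x2), (~x2).
Count = 2.

2


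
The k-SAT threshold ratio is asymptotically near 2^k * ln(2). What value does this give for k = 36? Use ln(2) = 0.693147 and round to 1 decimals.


Using the asymptotic formula: threshold ~ 2^k * ln(2).
2^36 = 68719476736.
68719476736 * 0.693147 = 47632699141.1.

47632699141.1


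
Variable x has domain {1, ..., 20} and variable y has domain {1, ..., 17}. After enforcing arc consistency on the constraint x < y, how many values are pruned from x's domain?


For the constraint x < y, x needs a supporting value in y's domain.
x can be at most 16 (one less than y's maximum).
Valid x values from domain: 16 out of 20.
Pruned = 20 - 16 = 4.

4


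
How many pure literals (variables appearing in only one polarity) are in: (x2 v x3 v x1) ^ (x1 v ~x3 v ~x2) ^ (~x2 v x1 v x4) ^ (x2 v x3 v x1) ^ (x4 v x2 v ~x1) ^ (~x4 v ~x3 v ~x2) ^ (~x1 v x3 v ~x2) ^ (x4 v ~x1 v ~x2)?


A pure literal appears in only one polarity across all clauses.
No pure literals found.
Count = 0.

0


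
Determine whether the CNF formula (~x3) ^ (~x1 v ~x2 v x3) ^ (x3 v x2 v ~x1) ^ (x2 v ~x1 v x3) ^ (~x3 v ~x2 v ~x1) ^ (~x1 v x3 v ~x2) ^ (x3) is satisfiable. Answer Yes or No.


Check all 8 possible truth assignments.
Number of satisfying assignments found: 0.
The formula is unsatisfiable.

No


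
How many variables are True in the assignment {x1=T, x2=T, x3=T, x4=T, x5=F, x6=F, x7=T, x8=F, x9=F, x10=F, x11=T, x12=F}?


The weight is the number of variables assigned True.
True variables: x1, x2, x3, x4, x7, x11.
Weight = 6.

6


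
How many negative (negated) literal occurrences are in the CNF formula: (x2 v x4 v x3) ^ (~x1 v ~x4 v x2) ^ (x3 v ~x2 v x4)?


Scan each clause for negated literals.
Clause 1: 0 negative; Clause 2: 2 negative; Clause 3: 1 negative.
Total negative literal occurrences = 3.

3


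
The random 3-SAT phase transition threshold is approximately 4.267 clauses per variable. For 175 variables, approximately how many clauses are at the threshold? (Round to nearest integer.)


The 3-SAT phase transition occurs at approximately 4.267 clauses per variable.
m = 4.267 * 175 = 746.725.
Rounded to nearest integer: 747.

747


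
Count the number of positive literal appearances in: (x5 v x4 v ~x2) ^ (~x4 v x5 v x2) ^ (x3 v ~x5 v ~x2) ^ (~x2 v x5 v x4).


Scan each clause for unnegated literals.
Clause 1: 2 positive; Clause 2: 2 positive; Clause 3: 1 positive; Clause 4: 2 positive.
Total positive literal occurrences = 7.

7


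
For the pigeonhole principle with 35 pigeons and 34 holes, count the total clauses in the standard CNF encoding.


The PHP encoding has two parts:
1) At-least-one-hole clauses: 35 (one per pigeon, each with 34 literals).
2) At-most-one-pigeon-per-hole clauses: 34 holes * C(35,2) = 34 * 595 = 20230.
Total clauses = 35 + 20230 = 20265.

20265


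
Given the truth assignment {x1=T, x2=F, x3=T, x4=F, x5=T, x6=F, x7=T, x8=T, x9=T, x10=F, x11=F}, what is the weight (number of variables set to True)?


The weight is the number of variables assigned True.
True variables: x1, x3, x5, x7, x8, x9.
Weight = 6.

6


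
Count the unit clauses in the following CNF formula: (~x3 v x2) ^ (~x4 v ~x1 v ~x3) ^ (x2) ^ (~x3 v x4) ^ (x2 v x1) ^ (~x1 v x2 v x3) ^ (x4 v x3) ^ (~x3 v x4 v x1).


A unit clause contains exactly one literal.
Unit clauses found: (x2).
Count = 1.

1


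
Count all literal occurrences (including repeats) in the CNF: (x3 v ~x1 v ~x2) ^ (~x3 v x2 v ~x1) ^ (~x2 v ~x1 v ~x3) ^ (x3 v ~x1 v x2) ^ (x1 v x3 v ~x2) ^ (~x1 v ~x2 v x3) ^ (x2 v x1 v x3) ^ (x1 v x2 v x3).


Clause lengths: 3, 3, 3, 3, 3, 3, 3, 3.
Sum = 3 + 3 + 3 + 3 + 3 + 3 + 3 + 3 = 24.

24


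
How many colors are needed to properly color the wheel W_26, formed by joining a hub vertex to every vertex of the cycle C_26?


W_26 consists of the cycle C_26 together with a hub vertex adjacent to every cycle vertex.
The cycle C_26 needs 2 colors (even cycle -> 2).
The hub is adjacent to every cycle vertex, so it must receive a new color distinct from all of them.
Chromatic number = 2 + 1 = 3.

3


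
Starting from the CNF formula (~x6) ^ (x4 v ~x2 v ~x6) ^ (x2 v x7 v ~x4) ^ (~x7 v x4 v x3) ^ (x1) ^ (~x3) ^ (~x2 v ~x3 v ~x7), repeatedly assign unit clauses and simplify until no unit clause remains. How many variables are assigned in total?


Unit propagation repeatedly assigns the literal in any unit clause, then simplifies.
Assignments in order: x6 = F, x1 = T, x3 = F.
No further unit clauses remain.
Total variables assigned = 3.

3


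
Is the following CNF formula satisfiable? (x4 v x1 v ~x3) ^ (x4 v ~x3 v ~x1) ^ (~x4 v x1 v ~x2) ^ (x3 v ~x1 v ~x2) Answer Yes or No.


Check all 16 possible truth assignments.
Number of satisfying assignments found: 8.
The formula is satisfiable.

Yes


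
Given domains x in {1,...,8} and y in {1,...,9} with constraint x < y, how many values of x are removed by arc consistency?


For the constraint x < y, x needs a supporting value in y's domain.
x can be at most 8 (one less than y's maximum).
Valid x values from domain: 8 out of 8.
Pruned = 8 - 8 = 0.

0


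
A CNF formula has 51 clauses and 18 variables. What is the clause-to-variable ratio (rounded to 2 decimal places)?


Clause-to-variable ratio = clauses / variables.
51 / 18 = 2.83.

2.83


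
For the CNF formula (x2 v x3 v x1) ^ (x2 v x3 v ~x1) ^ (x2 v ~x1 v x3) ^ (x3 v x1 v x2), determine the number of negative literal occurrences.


Scan each clause for negated literals.
Clause 1: 0 negative; Clause 2: 1 negative; Clause 3: 1 negative; Clause 4: 0 negative.
Total negative literal occurrences = 2.

2


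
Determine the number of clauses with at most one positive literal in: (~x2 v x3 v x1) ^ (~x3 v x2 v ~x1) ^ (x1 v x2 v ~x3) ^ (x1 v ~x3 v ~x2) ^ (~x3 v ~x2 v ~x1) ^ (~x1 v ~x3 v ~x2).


A Horn clause has at most one positive literal.
Clause 1: 2 positive lit(s) -> not Horn
Clause 2: 1 positive lit(s) -> Horn
Clause 3: 2 positive lit(s) -> not Horn
Clause 4: 1 positive lit(s) -> Horn
Clause 5: 0 positive lit(s) -> Horn
Clause 6: 0 positive lit(s) -> Horn
Total Horn clauses = 4.

4


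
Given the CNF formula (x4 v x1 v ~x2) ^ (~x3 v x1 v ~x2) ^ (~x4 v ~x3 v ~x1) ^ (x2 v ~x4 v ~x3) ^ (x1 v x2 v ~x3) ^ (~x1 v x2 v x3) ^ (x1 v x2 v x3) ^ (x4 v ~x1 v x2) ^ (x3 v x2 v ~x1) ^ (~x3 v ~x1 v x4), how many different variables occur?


Identify each distinct variable in the formula.
Variables found: x1, x2, x3, x4.
Total distinct variables = 4.

4


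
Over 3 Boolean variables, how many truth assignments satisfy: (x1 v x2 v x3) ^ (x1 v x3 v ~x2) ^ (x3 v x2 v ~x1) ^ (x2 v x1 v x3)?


Enumerate all 8 truth assignments over 3 variables.
Test each against every clause.
Satisfying assignments found: 5.

5


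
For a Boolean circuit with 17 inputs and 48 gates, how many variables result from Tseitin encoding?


The Tseitin transformation introduces one auxiliary variable per gate.
Total variables = inputs + gates = 17 + 48 = 65.

65


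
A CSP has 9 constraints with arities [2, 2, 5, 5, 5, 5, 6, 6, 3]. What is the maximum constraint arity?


The arities are: 2, 2, 5, 5, 5, 5, 6, 6, 3.
Scan for the maximum value.
Maximum arity = 6.

6


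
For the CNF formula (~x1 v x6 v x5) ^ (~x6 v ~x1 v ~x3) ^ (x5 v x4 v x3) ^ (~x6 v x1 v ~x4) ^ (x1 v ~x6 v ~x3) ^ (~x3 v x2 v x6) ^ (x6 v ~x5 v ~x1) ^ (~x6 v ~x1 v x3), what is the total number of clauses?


Each group enclosed in parentheses joined by ^ is one clause.
Counting the conjuncts: 8 clauses.

8


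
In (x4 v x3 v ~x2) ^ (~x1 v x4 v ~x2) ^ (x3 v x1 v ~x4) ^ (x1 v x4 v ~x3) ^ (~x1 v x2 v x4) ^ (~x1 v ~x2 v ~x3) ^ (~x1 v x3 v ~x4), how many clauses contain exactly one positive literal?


A definite clause has exactly one positive literal.
Clause 1: 2 positive -> not definite
Clause 2: 1 positive -> definite
Clause 3: 2 positive -> not definite
Clause 4: 2 positive -> not definite
Clause 5: 2 positive -> not definite
Clause 6: 0 positive -> not definite
Clause 7: 1 positive -> definite
Definite clause count = 2.

2


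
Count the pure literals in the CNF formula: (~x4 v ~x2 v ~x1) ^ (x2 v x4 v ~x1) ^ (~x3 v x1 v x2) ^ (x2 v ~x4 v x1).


A pure literal appears in only one polarity across all clauses.
Pure literals: x3 (negative only).
Count = 1.

1


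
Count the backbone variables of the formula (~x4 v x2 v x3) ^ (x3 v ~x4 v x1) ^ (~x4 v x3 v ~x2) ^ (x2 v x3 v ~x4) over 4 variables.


Find all satisfying assignments: 12 model(s).
Check which variables have the same value in every model.
No variable is fixed across all models.
Backbone size = 0.

0


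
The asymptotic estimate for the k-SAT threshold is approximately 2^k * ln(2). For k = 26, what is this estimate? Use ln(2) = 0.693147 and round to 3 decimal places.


Using the asymptotic formula: threshold ~ 2^k * ln(2).
2^26 = 67108864.
67108864 * 0.693147 = 46516307.755.

46516307.755


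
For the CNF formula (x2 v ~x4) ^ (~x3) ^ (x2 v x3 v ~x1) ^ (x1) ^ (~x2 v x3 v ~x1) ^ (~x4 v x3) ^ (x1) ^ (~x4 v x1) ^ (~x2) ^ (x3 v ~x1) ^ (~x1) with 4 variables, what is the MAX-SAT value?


Enumerate all 16 truth assignments.
For each, count how many of the 11 clauses are satisfied.
The formula is not fully satisfiable, so the maximum is below 11.
Maximum simultaneously satisfiable clauses = 9.

9


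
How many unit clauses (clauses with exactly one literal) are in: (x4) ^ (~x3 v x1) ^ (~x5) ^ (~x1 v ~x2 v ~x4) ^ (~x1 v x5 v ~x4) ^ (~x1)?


A unit clause contains exactly one literal.
Unit clauses found: (x4), (~x5), (~x1).
Count = 3.

3


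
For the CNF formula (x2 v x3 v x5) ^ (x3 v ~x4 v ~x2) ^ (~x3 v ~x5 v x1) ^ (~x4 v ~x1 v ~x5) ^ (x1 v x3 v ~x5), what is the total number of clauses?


Each group enclosed in parentheses joined by ^ is one clause.
Counting the conjuncts: 5 clauses.

5


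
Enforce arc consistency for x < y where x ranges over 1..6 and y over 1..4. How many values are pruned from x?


For the constraint x < y, x needs a supporting value in y's domain.
x can be at most 3 (one less than y's maximum).
Valid x values from domain: 3 out of 6.
Pruned = 6 - 3 = 3.

3


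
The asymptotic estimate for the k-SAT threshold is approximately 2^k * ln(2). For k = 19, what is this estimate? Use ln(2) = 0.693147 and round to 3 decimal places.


Using the asymptotic formula: threshold ~ 2^k * ln(2).
2^19 = 524288.
524288 * 0.693147 = 363408.654.

363408.654


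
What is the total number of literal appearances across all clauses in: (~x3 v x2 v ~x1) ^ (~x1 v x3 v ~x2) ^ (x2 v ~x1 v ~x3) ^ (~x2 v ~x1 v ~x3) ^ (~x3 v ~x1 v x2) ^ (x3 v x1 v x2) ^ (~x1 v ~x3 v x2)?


Clause lengths: 3, 3, 3, 3, 3, 3, 3.
Sum = 3 + 3 + 3 + 3 + 3 + 3 + 3 = 21.

21


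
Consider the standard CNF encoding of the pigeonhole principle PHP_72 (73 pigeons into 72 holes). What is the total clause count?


The PHP encoding has two parts:
1) At-least-one-hole clauses: 73 (one per pigeon, each with 72 literals).
2) At-most-one-pigeon-per-hole clauses: 72 holes * C(73,2) = 72 * 2628 = 189216.
Total clauses = 73 + 189216 = 189289.

189289


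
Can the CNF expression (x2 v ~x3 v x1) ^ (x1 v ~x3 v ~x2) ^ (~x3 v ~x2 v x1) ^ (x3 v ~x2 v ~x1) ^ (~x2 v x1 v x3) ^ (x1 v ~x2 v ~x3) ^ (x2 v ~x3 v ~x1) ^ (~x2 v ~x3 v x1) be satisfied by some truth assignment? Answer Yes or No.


Check all 8 possible truth assignments.
Number of satisfying assignments found: 3.
The formula is satisfiable.

Yes


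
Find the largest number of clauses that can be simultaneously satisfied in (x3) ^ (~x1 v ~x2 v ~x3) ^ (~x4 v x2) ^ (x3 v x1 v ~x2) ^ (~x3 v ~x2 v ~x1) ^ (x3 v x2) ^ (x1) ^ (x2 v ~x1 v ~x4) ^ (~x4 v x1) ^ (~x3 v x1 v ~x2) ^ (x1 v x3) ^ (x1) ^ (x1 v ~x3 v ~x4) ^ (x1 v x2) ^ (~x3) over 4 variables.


Enumerate all 16 truth assignments.
For each, count how many of the 15 clauses are satisfied.
The formula is not fully satisfiable, so the maximum is below 15.
Maximum simultaneously satisfiable clauses = 14.

14


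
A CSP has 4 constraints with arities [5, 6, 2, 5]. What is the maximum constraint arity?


The arities are: 5, 6, 2, 5.
Scan for the maximum value.
Maximum arity = 6.

6


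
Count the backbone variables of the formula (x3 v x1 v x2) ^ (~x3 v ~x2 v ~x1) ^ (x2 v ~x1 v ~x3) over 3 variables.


Find all satisfying assignments: 5 model(s).
Check which variables have the same value in every model.
No variable is fixed across all models.
Backbone size = 0.

0


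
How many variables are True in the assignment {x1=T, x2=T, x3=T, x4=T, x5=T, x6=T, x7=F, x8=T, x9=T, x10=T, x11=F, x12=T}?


The weight is the number of variables assigned True.
True variables: x1, x2, x3, x4, x5, x6, x8, x9, x10, x12.
Weight = 10.

10


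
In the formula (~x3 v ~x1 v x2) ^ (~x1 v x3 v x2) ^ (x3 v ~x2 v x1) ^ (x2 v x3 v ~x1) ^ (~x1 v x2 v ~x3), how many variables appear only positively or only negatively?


A pure literal appears in only one polarity across all clauses.
No pure literals found.
Count = 0.

0


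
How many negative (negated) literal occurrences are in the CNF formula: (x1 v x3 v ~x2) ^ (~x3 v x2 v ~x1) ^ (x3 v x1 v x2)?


Scan each clause for negated literals.
Clause 1: 1 negative; Clause 2: 2 negative; Clause 3: 0 negative.
Total negative literal occurrences = 3.

3


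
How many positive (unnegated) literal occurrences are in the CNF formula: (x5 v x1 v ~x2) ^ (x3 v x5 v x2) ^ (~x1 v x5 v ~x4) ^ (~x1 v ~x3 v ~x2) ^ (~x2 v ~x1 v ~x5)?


Scan each clause for unnegated literals.
Clause 1: 2 positive; Clause 2: 3 positive; Clause 3: 1 positive; Clause 4: 0 positive; Clause 5: 0 positive.
Total positive literal occurrences = 6.

6


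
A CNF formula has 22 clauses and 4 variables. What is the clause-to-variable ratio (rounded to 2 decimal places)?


Clause-to-variable ratio = clauses / variables.
22 / 4 = 5.5.

5.5


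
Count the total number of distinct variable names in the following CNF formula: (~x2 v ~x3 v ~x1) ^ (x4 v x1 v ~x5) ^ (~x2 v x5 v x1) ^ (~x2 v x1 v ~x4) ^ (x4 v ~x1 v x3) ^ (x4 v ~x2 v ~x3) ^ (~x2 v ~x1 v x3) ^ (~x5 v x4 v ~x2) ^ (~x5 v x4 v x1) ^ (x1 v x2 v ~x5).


Identify each distinct variable in the formula.
Variables found: x1, x2, x3, x4, x5.
Total distinct variables = 5.

5


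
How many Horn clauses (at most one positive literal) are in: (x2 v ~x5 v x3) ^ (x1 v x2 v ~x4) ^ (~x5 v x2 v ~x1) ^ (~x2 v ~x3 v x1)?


A Horn clause has at most one positive literal.
Clause 1: 2 positive lit(s) -> not Horn
Clause 2: 2 positive lit(s) -> not Horn
Clause 3: 1 positive lit(s) -> Horn
Clause 4: 1 positive lit(s) -> Horn
Total Horn clauses = 2.

2


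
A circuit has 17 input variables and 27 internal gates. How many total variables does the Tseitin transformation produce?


The Tseitin transformation introduces one auxiliary variable per gate.
Total variables = inputs + gates = 17 + 27 = 44.

44


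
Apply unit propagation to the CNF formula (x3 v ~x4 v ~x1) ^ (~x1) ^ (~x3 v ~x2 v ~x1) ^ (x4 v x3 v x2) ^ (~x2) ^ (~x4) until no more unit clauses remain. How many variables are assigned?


Unit propagation repeatedly assigns the literal in any unit clause, then simplifies.
Assignments in order: x1 = F, x2 = F, x4 = F, x3 = T.
No further unit clauses remain.
Total variables assigned = 4.

4


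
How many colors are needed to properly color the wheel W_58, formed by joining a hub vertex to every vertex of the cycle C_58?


W_58 consists of the cycle C_58 together with a hub vertex adjacent to every cycle vertex.
The cycle C_58 needs 2 colors (even cycle -> 2).
The hub is adjacent to every cycle vertex, so it must receive a new color distinct from all of them.
Chromatic number = 2 + 1 = 3.

3


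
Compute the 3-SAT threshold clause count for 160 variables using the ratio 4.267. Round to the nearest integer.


The 3-SAT phase transition occurs at approximately 4.267 clauses per variable.
m = 4.267 * 160 = 682.72.
Rounded to nearest integer: 683.

683


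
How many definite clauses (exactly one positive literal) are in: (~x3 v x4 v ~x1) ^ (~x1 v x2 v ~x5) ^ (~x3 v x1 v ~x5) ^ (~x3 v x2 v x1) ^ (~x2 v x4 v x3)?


A definite clause has exactly one positive literal.
Clause 1: 1 positive -> definite
Clause 2: 1 positive -> definite
Clause 3: 1 positive -> definite
Clause 4: 2 positive -> not definite
Clause 5: 2 positive -> not definite
Definite clause count = 3.

3


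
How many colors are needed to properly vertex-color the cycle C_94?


A cycle on an even number of vertices is bipartite: alternate two colors around the cycle.
Since 94 is even, two colors suffice, and at least two are needed because the graph has edges.
Chromatic number = 2.

2


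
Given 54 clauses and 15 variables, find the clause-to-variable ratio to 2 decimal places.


Clause-to-variable ratio = clauses / variables.
54 / 15 = 3.6.

3.6


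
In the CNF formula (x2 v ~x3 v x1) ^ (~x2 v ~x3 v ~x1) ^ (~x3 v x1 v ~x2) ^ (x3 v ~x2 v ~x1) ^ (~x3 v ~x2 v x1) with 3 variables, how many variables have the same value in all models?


Find all satisfying assignments: 4 model(s).
Check which variables have the same value in every model.
No variable is fixed across all models.
Backbone size = 0.

0


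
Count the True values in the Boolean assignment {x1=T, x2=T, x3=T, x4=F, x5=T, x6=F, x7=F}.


The weight is the number of variables assigned True.
True variables: x1, x2, x3, x5.
Weight = 4.

4


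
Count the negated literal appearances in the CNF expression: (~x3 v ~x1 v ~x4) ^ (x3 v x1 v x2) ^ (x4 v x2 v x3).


Scan each clause for negated literals.
Clause 1: 3 negative; Clause 2: 0 negative; Clause 3: 0 negative.
Total negative literal occurrences = 3.

3


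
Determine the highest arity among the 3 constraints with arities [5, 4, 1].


The arities are: 5, 4, 1.
Scan for the maximum value.
Maximum arity = 5.

5


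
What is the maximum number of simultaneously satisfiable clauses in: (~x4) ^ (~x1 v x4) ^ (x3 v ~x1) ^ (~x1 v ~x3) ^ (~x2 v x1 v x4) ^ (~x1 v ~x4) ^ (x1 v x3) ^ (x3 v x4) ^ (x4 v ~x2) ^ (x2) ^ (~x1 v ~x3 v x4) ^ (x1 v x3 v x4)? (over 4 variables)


Enumerate all 16 truth assignments.
For each, count how many of the 12 clauses are satisfied.
The formula is not fully satisfiable, so the maximum is below 12.
Maximum simultaneously satisfiable clauses = 11.

11


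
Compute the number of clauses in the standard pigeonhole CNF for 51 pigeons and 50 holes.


The PHP encoding has two parts:
1) At-least-one-hole clauses: 51 (one per pigeon, each with 50 literals).
2) At-most-one-pigeon-per-hole clauses: 50 holes * C(51,2) = 50 * 1275 = 63750.
Total clauses = 51 + 63750 = 63801.

63801


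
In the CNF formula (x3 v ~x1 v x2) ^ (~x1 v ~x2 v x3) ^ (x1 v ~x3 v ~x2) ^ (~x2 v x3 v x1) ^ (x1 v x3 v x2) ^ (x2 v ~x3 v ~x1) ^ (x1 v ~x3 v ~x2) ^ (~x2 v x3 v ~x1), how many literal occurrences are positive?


Scan each clause for unnegated literals.
Clause 1: 2 positive; Clause 2: 1 positive; Clause 3: 1 positive; Clause 4: 2 positive; Clause 5: 3 positive; Clause 6: 1 positive; Clause 7: 1 positive; Clause 8: 1 positive.
Total positive literal occurrences = 12.

12


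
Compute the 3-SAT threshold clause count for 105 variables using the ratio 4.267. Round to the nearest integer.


The 3-SAT phase transition occurs at approximately 4.267 clauses per variable.
m = 4.267 * 105 = 448.035.
Rounded to nearest integer: 448.

448


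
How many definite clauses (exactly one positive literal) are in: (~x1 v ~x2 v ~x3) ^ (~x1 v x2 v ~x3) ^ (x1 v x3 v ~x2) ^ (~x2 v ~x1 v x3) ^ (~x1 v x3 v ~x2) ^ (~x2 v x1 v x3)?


A definite clause has exactly one positive literal.
Clause 1: 0 positive -> not definite
Clause 2: 1 positive -> definite
Clause 3: 2 positive -> not definite
Clause 4: 1 positive -> definite
Clause 5: 1 positive -> definite
Clause 6: 2 positive -> not definite
Definite clause count = 3.

3


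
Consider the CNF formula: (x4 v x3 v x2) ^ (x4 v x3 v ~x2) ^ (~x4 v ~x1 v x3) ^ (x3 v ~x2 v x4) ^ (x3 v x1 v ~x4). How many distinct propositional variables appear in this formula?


Identify each distinct variable in the formula.
Variables found: x1, x2, x3, x4.
Total distinct variables = 4.

4


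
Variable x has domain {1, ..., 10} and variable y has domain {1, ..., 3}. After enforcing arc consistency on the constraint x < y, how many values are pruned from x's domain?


For the constraint x < y, x needs a supporting value in y's domain.
x can be at most 2 (one less than y's maximum).
Valid x values from domain: 2 out of 10.
Pruned = 10 - 2 = 8.

8


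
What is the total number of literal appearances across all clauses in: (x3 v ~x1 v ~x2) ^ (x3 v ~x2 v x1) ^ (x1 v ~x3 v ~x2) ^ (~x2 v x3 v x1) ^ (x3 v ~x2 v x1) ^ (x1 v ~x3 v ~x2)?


Clause lengths: 3, 3, 3, 3, 3, 3.
Sum = 3 + 3 + 3 + 3 + 3 + 3 = 18.

18


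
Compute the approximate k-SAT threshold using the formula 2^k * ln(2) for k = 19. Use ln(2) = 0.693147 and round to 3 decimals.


Using the asymptotic formula: threshold ~ 2^k * ln(2).
2^19 = 524288.
524288 * 0.693147 = 363408.654.

363408.654


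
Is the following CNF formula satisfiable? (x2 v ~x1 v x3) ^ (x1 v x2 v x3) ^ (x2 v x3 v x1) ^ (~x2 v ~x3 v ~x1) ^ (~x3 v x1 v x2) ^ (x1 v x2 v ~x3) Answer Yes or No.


Check all 8 possible truth assignments.
Number of satisfying assignments found: 4.
The formula is satisfiable.

Yes


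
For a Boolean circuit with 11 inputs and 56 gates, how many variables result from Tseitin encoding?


The Tseitin transformation introduces one auxiliary variable per gate.
Total variables = inputs + gates = 11 + 56 = 67.

67


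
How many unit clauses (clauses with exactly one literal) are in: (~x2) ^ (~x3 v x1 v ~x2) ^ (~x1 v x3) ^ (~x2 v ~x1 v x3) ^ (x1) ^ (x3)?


A unit clause contains exactly one literal.
Unit clauses found: (~x2), (x1), (x3).
Count = 3.

3


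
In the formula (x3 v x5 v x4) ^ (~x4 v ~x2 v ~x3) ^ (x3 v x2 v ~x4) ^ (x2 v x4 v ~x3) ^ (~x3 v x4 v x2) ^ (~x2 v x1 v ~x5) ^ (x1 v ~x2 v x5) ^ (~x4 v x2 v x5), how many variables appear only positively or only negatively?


A pure literal appears in only one polarity across all clauses.
Pure literals: x1 (positive only).
Count = 1.

1


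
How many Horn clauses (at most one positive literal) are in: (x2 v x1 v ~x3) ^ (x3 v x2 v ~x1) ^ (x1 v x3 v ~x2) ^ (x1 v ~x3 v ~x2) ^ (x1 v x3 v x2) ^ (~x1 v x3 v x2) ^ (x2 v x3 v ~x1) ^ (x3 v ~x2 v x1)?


A Horn clause has at most one positive literal.
Clause 1: 2 positive lit(s) -> not Horn
Clause 2: 2 positive lit(s) -> not Horn
Clause 3: 2 positive lit(s) -> not Horn
Clause 4: 1 positive lit(s) -> Horn
Clause 5: 3 positive lit(s) -> not Horn
Clause 6: 2 positive lit(s) -> not Horn
Clause 7: 2 positive lit(s) -> not Horn
Clause 8: 2 positive lit(s) -> not Horn
Total Horn clauses = 1.

1


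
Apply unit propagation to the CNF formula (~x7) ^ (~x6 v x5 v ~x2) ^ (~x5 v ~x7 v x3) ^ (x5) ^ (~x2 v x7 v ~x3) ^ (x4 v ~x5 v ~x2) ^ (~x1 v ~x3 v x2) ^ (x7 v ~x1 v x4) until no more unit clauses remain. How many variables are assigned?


Unit propagation repeatedly assigns the literal in any unit clause, then simplifies.
Assignments in order: x7 = F, x5 = T.
No further unit clauses remain.
Total variables assigned = 2.

2


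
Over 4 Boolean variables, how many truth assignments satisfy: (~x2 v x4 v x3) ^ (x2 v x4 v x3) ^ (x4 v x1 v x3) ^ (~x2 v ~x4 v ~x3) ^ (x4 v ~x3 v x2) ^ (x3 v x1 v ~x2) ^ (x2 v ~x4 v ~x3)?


Enumerate all 16 truth assignments over 4 variables.
Test each against every clause.
Satisfying assignments found: 5.

5


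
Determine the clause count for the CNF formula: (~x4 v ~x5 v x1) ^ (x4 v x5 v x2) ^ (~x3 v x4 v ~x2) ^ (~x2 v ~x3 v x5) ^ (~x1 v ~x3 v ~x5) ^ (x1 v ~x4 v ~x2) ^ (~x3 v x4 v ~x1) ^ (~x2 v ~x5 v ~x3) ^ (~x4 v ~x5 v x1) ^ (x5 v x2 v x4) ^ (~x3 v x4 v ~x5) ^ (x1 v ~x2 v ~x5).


Each group enclosed in parentheses joined by ^ is one clause.
Counting the conjuncts: 12 clauses.

12


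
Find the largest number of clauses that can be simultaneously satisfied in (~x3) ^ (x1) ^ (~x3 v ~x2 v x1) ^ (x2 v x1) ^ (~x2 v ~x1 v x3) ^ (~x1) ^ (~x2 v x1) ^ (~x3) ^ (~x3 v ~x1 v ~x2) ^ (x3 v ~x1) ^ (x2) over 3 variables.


Enumerate all 8 truth assignments.
For each, count how many of the 11 clauses are satisfied.
The formula is not fully satisfiable, so the maximum is below 11.
Maximum simultaneously satisfiable clauses = 9.

9


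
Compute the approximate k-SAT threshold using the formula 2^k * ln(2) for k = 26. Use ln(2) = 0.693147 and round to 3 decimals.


Using the asymptotic formula: threshold ~ 2^k * ln(2).
2^26 = 67108864.
67108864 * 0.693147 = 46516307.755.

46516307.755


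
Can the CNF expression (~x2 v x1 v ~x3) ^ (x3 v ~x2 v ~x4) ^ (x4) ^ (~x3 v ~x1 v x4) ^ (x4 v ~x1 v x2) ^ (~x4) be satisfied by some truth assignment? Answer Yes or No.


Check all 16 possible truth assignments.
Number of satisfying assignments found: 0.
The formula is unsatisfiable.

No


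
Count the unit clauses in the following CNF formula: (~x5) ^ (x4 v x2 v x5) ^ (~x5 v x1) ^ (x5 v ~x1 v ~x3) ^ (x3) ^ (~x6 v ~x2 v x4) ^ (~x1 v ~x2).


A unit clause contains exactly one literal.
Unit clauses found: (~x5), (x3).
Count = 2.

2
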